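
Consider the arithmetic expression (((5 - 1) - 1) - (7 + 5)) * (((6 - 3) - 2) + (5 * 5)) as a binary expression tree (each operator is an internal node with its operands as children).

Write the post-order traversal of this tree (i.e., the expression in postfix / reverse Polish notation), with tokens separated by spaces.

5 1 - 1 - 7 5 + - 6 3 - 2 - 5 5 * + *

Post-order on an expression tree gives postfix notation: for each operator, emit left operand, right operand, then the operator.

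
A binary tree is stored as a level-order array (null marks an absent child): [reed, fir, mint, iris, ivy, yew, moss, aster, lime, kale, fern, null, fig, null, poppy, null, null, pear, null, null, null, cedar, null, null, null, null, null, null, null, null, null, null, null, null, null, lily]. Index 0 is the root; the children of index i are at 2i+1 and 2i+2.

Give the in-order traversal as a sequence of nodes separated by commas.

In-order visits the left subtree, then the node, then the right subtree.
At reed: go left to fir.
  At fir: go left to iris.
    At iris: go left to aster.
      aster is a leaf — visit aster.
    Visit iris.
    At iris: go right to lime.
      At lime: go left to pear.
        At pear: go left to lily.
          lily is a leaf — visit lily.
        Visit pear.
        At pear: no right child.
      Visit lime.
      At lime: no right child.
  Visit fir.
  At fir: go right to ivy.
    At ivy: go left to kale.
      kale is a leaf — visit kale.
    Visit ivy.
    At ivy: go right to fern.
      At fern: go left to cedar.
        cedar is a leaf — visit cedar.
      Visit fern.
      At fern: no right child.
Visit reed.
At reed: go right to mint.
  At mint: go left to yew.
    At yew: no left child.
    Visit yew.
    At yew: go right to fig.
      fig is a leaf — visit fig.
  Visit mint.
  At mint: go right to moss.
    At moss: no left child.
    Visit moss.
    At moss: go right to poppy.
      poppy is a leaf — visit poppy.

aster, iris, lily, pear, lime, fir, kale, ivy, cedar, fern, reed, yew, fig, mint, moss, poppy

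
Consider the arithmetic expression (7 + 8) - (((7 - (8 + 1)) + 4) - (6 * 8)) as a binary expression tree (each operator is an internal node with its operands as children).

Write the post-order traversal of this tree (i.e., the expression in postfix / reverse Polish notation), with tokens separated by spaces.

7 8 + 7 8 1 + - 4 + 6 8 * - -

Post-order on an expression tree gives postfix notation: for each operator, emit left operand, right operand, then the operator.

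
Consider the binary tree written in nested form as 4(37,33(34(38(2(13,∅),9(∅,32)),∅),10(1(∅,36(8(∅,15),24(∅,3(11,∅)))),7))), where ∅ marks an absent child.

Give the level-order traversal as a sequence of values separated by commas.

Level-order visits nodes level by level from the root, left to right within each level.
Level 0: 4
Level 1: 37, 33
Level 2: 34, 10
Level 3: 38, 1, 7
Level 4: 2, 9, 36
Level 5: 13, 32, 8, 24
Level 6: 15, 3
Level 7: 11

4, 37, 33, 34, 10, 38, 1, 7, 2, 9, 36, 13, 32, 8, 24, 15, 3, 11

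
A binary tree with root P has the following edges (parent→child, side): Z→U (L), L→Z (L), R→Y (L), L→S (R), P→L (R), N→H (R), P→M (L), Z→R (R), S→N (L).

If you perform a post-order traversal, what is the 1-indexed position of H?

6

Post-order visits the left subtree, then the right subtree, then the node.
At P: go left to M.
  M is a leaf — visit M.
At P: go right to L.
  At L: go left to Z.
    At Z: go left to U.
      U is a leaf — visit U.
    At Z: go right to R.
      At R: go left to Y.
        Y is a leaf — visit Y.
      At R: no right child.
      Visit R.
    Visit Z.
  At L: go right to S.
    At S: go left to N.
      At N: no left child.
      At N: go right to H.
        H is a leaf — visit H.
      Visit N.
    At S: no right child.
    Visit S.
  Visit L.
Visit P.
Full post-order sequence: M, U, Y, R, Z, H, N, S, L, P.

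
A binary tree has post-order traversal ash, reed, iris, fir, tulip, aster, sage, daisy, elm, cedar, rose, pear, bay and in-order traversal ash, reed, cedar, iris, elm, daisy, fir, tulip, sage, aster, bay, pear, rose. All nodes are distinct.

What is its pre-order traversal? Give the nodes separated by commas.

The last element of post-order is the root; it splits in-order into left and right subtrees.
Root bay: left subtree has 10 nodes {ash, reed, cedar, iris, elm, daisy, fir, tulip, sage, aster}, right has 2 {pear, rose}.
  Root cedar: left subtree has 2 nodes {ash, reed}, right has 7 {iris, elm, daisy, fir, tulip, sage, aster}.
    Root reed: left subtree has 1 node {ash}, right has 0 { }.
    Root elm: left subtree has 1 node {iris}, right has 5 {daisy, fir, tulip, sage, aster}.
      Root daisy: left subtree has 0 nodes { }, right has 4 {fir, tulip, sage, aster}.
        Root sage: left subtree has 2 nodes {fir, tulip}, right has 1 {aster}.
          Root tulip: left subtree has 1 node {fir}, right has 0 { }.
  Root pear: left subtree has 0 nodes { }, right has 1 {rose}.

bay, cedar, reed, ash, elm, iris, daisy, sage, tulip, fir, aster, pear, rose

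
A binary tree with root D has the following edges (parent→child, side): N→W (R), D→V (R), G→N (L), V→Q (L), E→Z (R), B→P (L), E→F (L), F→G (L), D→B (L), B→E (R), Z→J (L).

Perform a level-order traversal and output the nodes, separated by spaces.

D B V P E Q F Z G J N W

Level-order visits nodes level by level from the root, left to right within each level.
Level 0: D
Level 1: B, V
Level 2: P, E, Q
Level 3: F, Z
Level 4: G, J
Level 5: N
Level 6: W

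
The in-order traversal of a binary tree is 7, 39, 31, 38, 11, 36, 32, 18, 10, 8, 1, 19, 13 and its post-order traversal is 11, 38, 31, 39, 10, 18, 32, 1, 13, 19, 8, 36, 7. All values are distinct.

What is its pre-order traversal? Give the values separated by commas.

The last element of post-order is the root; it splits in-order into left and right subtrees.
Root 7: left subtree has 0 nodes { }, right has 12 {39, 31, 38, 11, 36, 32, 18, 10, 8, 1, 19, 13}.
  Root 36: left subtree has 4 nodes {39, 31, 38, 11}, right has 7 {32, 18, 10, 8, 1, 19, 13}.
    Root 39: left subtree has 0 nodes { }, right has 3 {31, 38, 11}.
      Root 31: left subtree has 0 nodes { }, right has 2 {38, 11}.
        Root 38: left subtree has 0 nodes { }, right has 1 {11}.
    Root 8: left subtree has 3 nodes {32, 18, 10}, right has 3 {1, 19, 13}.
      Root 32: left subtree has 0 nodes { }, right has 2 {18, 10}.
        Root 18: left subtree has 0 nodes { }, right has 1 {10}.
      Root 19: left subtree has 1 node {1}, right has 1 {13}.

7, 36, 39, 31, 38, 11, 8, 32, 18, 10, 19, 1, 13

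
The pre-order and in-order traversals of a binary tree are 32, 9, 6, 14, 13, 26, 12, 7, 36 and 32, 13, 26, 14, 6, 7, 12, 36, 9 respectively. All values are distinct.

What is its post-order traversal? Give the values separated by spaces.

The first element of pre-order is the root; it splits in-order into left and right subtrees.
Root 32: left subtree has 0 nodes { }, right has 8 {13, 26, 14, 6, 7, 12, 36, 9}.
  Root 9: left subtree has 7 nodes {13, 26, 14, 6, 7, 12, 36}, right has 0 { }.
    Root 6: left subtree has 3 nodes {13, 26, 14}, right has 3 {7, 12, 36}.
      Root 14: left subtree has 2 nodes {13, 26}, right has 0 { }.
        Root 13: left subtree has 0 nodes { }, right has 1 {26}.
      Root 12: left subtree has 1 node {7}, right has 1 {36}.

26 13 14 7 36 12 6 9 32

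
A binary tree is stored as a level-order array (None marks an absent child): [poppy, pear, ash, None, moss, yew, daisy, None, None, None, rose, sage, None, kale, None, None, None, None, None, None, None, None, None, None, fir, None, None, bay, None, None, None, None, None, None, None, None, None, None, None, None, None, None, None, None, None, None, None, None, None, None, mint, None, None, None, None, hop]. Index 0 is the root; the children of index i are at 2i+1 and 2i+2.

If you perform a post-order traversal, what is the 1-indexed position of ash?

12

Post-order visits the left subtree, then the right subtree, then the node.
At poppy: go left to pear.
  At pear: no left child.
  At pear: go right to moss.
    At moss: no left child.
    At moss: go right to rose.
      rose is a leaf — visit rose.
    Visit moss.
  Visit pear.
At poppy: go right to ash.
  At ash: go left to yew.
    At yew: go left to sage.
      At sage: no left child.
      At sage: go right to fir.
        At fir: no left child.
        At fir: go right to mint.
          mint is a leaf — visit mint.
        Visit fir.
      Visit sage.
    At yew: no right child.
    Visit yew.
  At ash: go right to daisy.
    At daisy: go left to kale.
      At kale: go left to bay.
        At bay: go left to hop.
          hop is a leaf — visit hop.
        At bay: no right child.
        Visit bay.
      At kale: no right child.
      Visit kale.
    At daisy: no right child.
    Visit daisy.
  Visit ash.
Visit poppy.
Full post-order sequence: rose, moss, pear, mint, fir, sage, yew, hop, bay, kale, daisy, ash, poppy.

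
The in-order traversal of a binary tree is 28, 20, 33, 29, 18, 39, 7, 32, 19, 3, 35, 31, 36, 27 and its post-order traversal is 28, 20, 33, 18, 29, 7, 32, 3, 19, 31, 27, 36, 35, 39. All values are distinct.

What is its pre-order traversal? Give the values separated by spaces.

The last element of post-order is the root; it splits in-order into left and right subtrees.
Root 39: left subtree has 5 nodes {28, 20, 33, 29, 18}, right has 8 {7, 32, 19, 3, 35, 31, 36, 27}.
  Root 29: left subtree has 3 nodes {28, 20, 33}, right has 1 {18}.
    Root 33: left subtree has 2 nodes {28, 20}, right has 0 { }.
      Root 20: left subtree has 1 node {28}, right has 0 { }.
  Root 35: left subtree has 4 nodes {7, 32, 19, 3}, right has 3 {31, 36, 27}.
    Root 19: left subtree has 2 nodes {7, 32}, right has 1 {3}.
      Root 32: left subtree has 1 node {7}, right has 0 { }.
    Root 36: left subtree has 1 node {31}, right has 1 {27}.

39 29 33 20 28 18 35 19 32 7 3 36 31 27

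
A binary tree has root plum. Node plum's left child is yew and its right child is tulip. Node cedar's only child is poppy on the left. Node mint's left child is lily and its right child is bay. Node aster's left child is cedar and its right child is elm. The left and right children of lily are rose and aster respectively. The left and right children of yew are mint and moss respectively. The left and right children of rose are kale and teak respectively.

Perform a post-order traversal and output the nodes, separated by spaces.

Post-order visits the left subtree, then the right subtree, then the node.
At plum: go left to yew.
  At yew: go left to mint.
    At mint: go left to lily.
      At lily: go left to rose.
        At rose: go left to kale.
          kale is a leaf — visit kale.
        At rose: go right to teak.
          teak is a leaf — visit teak.
        Visit rose.
      At lily: go right to aster.
        At aster: go left to cedar.
          At cedar: go left to poppy.
            poppy is a leaf — visit poppy.
          At cedar: no right child.
          Visit cedar.
        At aster: go right to elm.
          elm is a leaf — visit elm.
        Visit aster.
      Visit lily.
    At mint: go right to bay.
      bay is a leaf — visit bay.
    Visit mint.
  At yew: go right to moss.
    moss is a leaf — visit moss.
  Visit yew.
At plum: go right to tulip.
  tulip is a leaf — visit tulip.
Visit plum.

kale teak rose poppy cedar elm aster lily bay mint moss yew tulip plum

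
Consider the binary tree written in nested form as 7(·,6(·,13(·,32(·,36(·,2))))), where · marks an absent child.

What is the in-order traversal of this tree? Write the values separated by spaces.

7 6 13 32 36 2

In-order visits the left subtree, then the node, then the right subtree.
At 7: no left child.
Visit 7.
At 7: go right to 6.
  At 6: no left child.
  Visit 6.
  At 6: go right to 13.
    At 13: no left child.
    Visit 13.
    At 13: go right to 32.
      At 32: no left child.
      Visit 32.
      At 32: go right to 36.
        At 36: no left child.
        Visit 36.
        At 36: go right to 2.
          2 is a leaf — visit 2.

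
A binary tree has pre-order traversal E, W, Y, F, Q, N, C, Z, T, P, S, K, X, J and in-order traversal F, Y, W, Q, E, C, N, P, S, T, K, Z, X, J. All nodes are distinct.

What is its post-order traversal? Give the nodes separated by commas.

F, Y, Q, W, C, S, P, K, T, J, X, Z, N, E

The first element of pre-order is the root; it splits in-order into left and right subtrees.
Root E: left subtree has 4 nodes {F, Y, W, Q}, right has 9 {C, N, P, S, T, K, Z, X, J}.
  Root W: left subtree has 2 nodes {F, Y}, right has 1 {Q}.
    Root Y: left subtree has 1 node {F}, right has 0 { }.
  Root N: left subtree has 1 node {C}, right has 7 {P, S, T, K, Z, X, J}.
    Root Z: left subtree has 4 nodes {P, S, T, K}, right has 2 {X, J}.
      Root T: left subtree has 2 nodes {P, S}, right has 1 {K}.
        Root P: left subtree has 0 nodes { }, right has 1 {S}.
      Root X: left subtree has 0 nodes { }, right has 1 {J}.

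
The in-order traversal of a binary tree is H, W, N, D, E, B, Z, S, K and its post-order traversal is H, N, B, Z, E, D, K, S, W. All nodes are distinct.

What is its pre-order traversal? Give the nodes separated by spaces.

W H S D N E Z B K

The last element of post-order is the root; it splits in-order into left and right subtrees.
Root W: left subtree has 1 node {H}, right has 7 {N, D, E, B, Z, S, K}.
  Root S: left subtree has 5 nodes {N, D, E, B, Z}, right has 1 {K}.
    Root D: left subtree has 1 node {N}, right has 3 {E, B, Z}.
      Root E: left subtree has 0 nodes { }, right has 2 {B, Z}.
        Root Z: left subtree has 1 node {B}, right has 0 { }.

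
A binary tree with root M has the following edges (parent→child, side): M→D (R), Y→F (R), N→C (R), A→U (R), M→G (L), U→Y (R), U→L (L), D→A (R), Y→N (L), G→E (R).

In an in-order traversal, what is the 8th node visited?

N

In-order visits the left subtree, then the node, then the right subtree.
At M: go left to G.
  At G: no left child.
  Visit G.
  At G: go right to E.
    E is a leaf — visit E.
Visit M.
At M: go right to D.
  At D: no left child.
  Visit D.
  At D: go right to A.
    At A: no left child.
    Visit A.
    At A: go right to U.
      At U: go left to L.
        L is a leaf — visit L.
      Visit U.
      At U: go right to Y.
        At Y: go left to N.
          At N: no left child.
          Visit N.
          At N: go right to C.
            C is a leaf — visit C.
        Visit Y.
        At Y: go right to F.
          F is a leaf — visit F.
Full in-order sequence: G, E, M, D, A, L, U, N, C, Y, F.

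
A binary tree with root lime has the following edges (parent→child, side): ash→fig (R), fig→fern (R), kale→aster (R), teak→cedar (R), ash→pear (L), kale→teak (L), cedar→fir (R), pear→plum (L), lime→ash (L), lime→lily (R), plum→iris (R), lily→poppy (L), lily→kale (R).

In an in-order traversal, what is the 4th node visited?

ash

In-order visits the left subtree, then the node, then the right subtree.
At lime: go left to ash.
  At ash: go left to pear.
    At pear: go left to plum.
      At plum: no left child.
      Visit plum.
      At plum: go right to iris.
        iris is a leaf — visit iris.
    Visit pear.
    At pear: no right child.
  Visit ash.
  At ash: go right to fig.
    At fig: no left child.
    Visit fig.
    At fig: go right to fern.
      fern is a leaf — visit fern.
Visit lime.
At lime: go right to lily.
  At lily: go left to poppy.
    poppy is a leaf — visit poppy.
  Visit lily.
  At lily: go right to kale.
    At kale: go left to teak.
      At teak: no left child.
      Visit teak.
      At teak: go right to cedar.
        At cedar: no left child.
        Visit cedar.
        At cedar: go right to fir.
          fir is a leaf — visit fir.
    Visit kale.
    At kale: go right to aster.
      aster is a leaf — visit aster.
Full in-order sequence: plum, iris, pear, ash, fig, fern, lime, poppy, lily, teak, cedar, fir, kale, aster.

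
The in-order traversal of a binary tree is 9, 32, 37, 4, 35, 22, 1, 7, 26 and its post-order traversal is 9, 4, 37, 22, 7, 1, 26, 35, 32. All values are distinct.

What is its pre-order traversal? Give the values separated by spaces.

The last element of post-order is the root; it splits in-order into left and right subtrees.
Root 32: left subtree has 1 node {9}, right has 7 {37, 4, 35, 22, 1, 7, 26}.
  Root 35: left subtree has 2 nodes {37, 4}, right has 4 {22, 1, 7, 26}.
    Root 37: left subtree has 0 nodes { }, right has 1 {4}.
    Root 26: left subtree has 3 nodes {22, 1, 7}, right has 0 { }.
      Root 1: left subtree has 1 node {22}, right has 1 {7}.

32 9 35 37 4 26 1 22 7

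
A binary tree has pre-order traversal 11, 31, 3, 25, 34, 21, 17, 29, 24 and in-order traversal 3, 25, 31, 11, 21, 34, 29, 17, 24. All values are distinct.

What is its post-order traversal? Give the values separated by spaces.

The first element of pre-order is the root; it splits in-order into left and right subtrees.
Root 11: left subtree has 3 nodes {3, 25, 31}, right has 5 {21, 34, 29, 17, 24}.
  Root 31: left subtree has 2 nodes {3, 25}, right has 0 { }.
    Root 3: left subtree has 0 nodes { }, right has 1 {25}.
  Root 34: left subtree has 1 node {21}, right has 3 {29, 17, 24}.
    Root 17: left subtree has 1 node {29}, right has 1 {24}.

25 3 31 21 29 24 17 34 11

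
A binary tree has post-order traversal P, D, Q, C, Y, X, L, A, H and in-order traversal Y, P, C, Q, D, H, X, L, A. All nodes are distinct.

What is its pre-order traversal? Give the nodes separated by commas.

The last element of post-order is the root; it splits in-order into left and right subtrees.
Root H: left subtree has 5 nodes {Y, P, C, Q, D}, right has 3 {X, L, A}.
  Root Y: left subtree has 0 nodes { }, right has 4 {P, C, Q, D}.
    Root C: left subtree has 1 node {P}, right has 2 {Q, D}.
      Root Q: left subtree has 0 nodes { }, right has 1 {D}.
  Root A: left subtree has 2 nodes {X, L}, right has 0 { }.
    Root L: left subtree has 1 node {X}, right has 0 { }.

H, Y, C, P, Q, D, A, L, X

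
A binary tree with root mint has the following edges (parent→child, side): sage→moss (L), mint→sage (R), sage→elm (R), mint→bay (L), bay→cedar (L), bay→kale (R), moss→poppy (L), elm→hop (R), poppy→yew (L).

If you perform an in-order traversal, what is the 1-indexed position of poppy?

In-order visits the left subtree, then the node, then the right subtree.
At mint: go left to bay.
  At bay: go left to cedar.
    cedar is a leaf — visit cedar.
  Visit bay.
  At bay: go right to kale.
    kale is a leaf — visit kale.
Visit mint.
At mint: go right to sage.
  At sage: go left to moss.
    At moss: go left to poppy.
      At poppy: go left to yew.
        yew is a leaf — visit yew.
      Visit poppy.
      At poppy: no right child.
    Visit moss.
    At moss: no right child.
  Visit sage.
  At sage: go right to elm.
    At elm: no left child.
    Visit elm.
    At elm: go right to hop.
      hop is a leaf — visit hop.
Full in-order sequence: cedar, bay, kale, mint, yew, poppy, moss, sage, elm, hop.

6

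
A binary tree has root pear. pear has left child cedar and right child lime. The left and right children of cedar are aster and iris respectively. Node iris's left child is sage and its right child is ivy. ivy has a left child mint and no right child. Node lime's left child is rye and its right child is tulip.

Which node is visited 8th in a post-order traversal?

Post-order visits the left subtree, then the right subtree, then the node.
At pear: go left to cedar.
  At cedar: go left to aster.
    aster is a leaf — visit aster.
  At cedar: go right to iris.
    At iris: go left to sage.
      sage is a leaf — visit sage.
    At iris: go right to ivy.
      At ivy: go left to mint.
        mint is a leaf — visit mint.
      At ivy: no right child.
      Visit ivy.
    Visit iris.
  Visit cedar.
At pear: go right to lime.
  At lime: go left to rye.
    rye is a leaf — visit rye.
  At lime: go right to tulip.
    tulip is a leaf — visit tulip.
  Visit lime.
Visit pear.
Full post-order sequence: aster, sage, mint, ivy, iris, cedar, rye, tulip, lime, pear.

tulip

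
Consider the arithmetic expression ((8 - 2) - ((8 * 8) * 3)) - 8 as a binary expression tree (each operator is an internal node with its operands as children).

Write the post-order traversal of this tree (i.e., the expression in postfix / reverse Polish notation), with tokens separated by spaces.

Post-order on an expression tree gives postfix notation: for each operator, emit left operand, right operand, then the operator.

8 2 - 8 8 * 3 * - 8 -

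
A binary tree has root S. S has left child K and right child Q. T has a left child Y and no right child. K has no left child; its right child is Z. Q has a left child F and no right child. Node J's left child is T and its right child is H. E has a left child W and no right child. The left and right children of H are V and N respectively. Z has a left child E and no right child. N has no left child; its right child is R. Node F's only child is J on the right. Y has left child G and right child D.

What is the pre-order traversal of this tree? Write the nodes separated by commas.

S, K, Z, E, W, Q, F, J, T, Y, G, D, H, V, N, R

Pre-order visits the node, then its left subtree, then its right subtree.
Visit S.
At S: go left to K.
  Visit K.
  At K: no left child.
  At K: go right to Z.
    Visit Z.
    At Z: go left to E.
      Visit E.
      At E: go left to W.
        W is a leaf — visit W.
      At E: no right child.
    At Z: no right child.
At S: go right to Q.
  Visit Q.
  At Q: go left to F.
    Visit F.
    At F: no left child.
    At F: go right to J.
      Visit J.
      At J: go left to T.
        Visit T.
        At T: go left to Y.
          Visit Y.
          At Y: go left to G.
            G is a leaf — visit G.
          At Y: go right to D.
            D is a leaf — visit D.
        At T: no right child.
      At J: go right to H.
        Visit H.
        At H: go left to V.
          V is a leaf — visit V.
        At H: go right to N.
          Visit N.
          At N: no left child.
          At N: go right to R.
            R is a leaf — visit R.
  At Q: no right child.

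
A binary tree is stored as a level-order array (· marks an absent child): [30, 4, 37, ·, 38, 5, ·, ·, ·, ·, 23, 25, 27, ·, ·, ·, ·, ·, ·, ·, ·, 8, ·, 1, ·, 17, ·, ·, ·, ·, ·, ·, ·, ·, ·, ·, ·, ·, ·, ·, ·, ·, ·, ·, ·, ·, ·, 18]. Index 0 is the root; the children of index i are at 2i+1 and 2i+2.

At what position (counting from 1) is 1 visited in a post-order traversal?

6

Post-order visits the left subtree, then the right subtree, then the node.
At 30: go left to 4.
  At 4: no left child.
  At 4: go right to 38.
    At 38: no left child.
    At 38: go right to 23.
      At 23: go left to 8.
        8 is a leaf — visit 8.
      At 23: no right child.
      Visit 23.
    Visit 38.
  Visit 4.
At 30: go right to 37.
  At 37: go left to 5.
    At 5: go left to 25.
      At 25: go left to 1.
        At 1: go left to 18.
          18 is a leaf — visit 18.
        At 1: no right child.
        Visit 1.
      At 25: no right child.
      Visit 25.
    At 5: go right to 27.
      At 27: go left to 17.
        17 is a leaf — visit 17.
      At 27: no right child.
      Visit 27.
    Visit 5.
  At 37: no right child.
  Visit 37.
Visit 30.
Full post-order sequence: 8, 23, 38, 4, 18, 1, 25, 17, 27, 5, 37, 30.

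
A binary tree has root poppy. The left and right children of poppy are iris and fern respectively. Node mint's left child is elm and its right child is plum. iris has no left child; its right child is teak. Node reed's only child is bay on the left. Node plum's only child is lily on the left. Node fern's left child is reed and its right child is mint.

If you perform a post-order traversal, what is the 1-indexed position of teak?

1

Post-order visits the left subtree, then the right subtree, then the node.
At poppy: go left to iris.
  At iris: no left child.
  At iris: go right to teak.
    teak is a leaf — visit teak.
  Visit iris.
At poppy: go right to fern.
  At fern: go left to reed.
    At reed: go left to bay.
      bay is a leaf — visit bay.
    At reed: no right child.
    Visit reed.
  At fern: go right to mint.
    At mint: go left to elm.
      elm is a leaf — visit elm.
    At mint: go right to plum.
      At plum: go left to lily.
        lily is a leaf — visit lily.
      At plum: no right child.
      Visit plum.
    Visit mint.
  Visit fern.
Visit poppy.
Full post-order sequence: teak, iris, bay, reed, elm, lily, plum, mint, fern, poppy.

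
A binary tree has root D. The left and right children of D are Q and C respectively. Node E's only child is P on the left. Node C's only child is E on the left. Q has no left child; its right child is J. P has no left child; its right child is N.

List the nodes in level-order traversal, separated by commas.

D, Q, C, J, E, P, N

Level-order visits nodes level by level from the root, left to right within each level.
Level 0: D
Level 1: Q, C
Level 2: J, E
Level 3: P
Level 4: N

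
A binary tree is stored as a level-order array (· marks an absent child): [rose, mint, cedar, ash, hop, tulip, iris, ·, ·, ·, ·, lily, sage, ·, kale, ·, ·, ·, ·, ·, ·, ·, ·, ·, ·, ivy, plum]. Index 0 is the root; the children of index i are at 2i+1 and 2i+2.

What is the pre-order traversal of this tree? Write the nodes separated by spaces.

rose mint ash hop cedar tulip lily sage ivy plum iris kale

Pre-order visits the node, then its left subtree, then its right subtree.
Visit rose.
At rose: go left to mint.
  Visit mint.
  At mint: go left to ash.
    ash is a leaf — visit ash.
  At mint: go right to hop.
    hop is a leaf — visit hop.
At rose: go right to cedar.
  Visit cedar.
  At cedar: go left to tulip.
    Visit tulip.
    At tulip: go left to lily.
      lily is a leaf — visit lily.
    At tulip: go right to sage.
      Visit sage.
      At sage: go left to ivy.
        ivy is a leaf — visit ivy.
      At sage: go right to plum.
        plum is a leaf — visit plum.
  At cedar: go right to iris.
    Visit iris.
    At iris: no left child.
    At iris: go right to kale.
      kale is a leaf — visit kale.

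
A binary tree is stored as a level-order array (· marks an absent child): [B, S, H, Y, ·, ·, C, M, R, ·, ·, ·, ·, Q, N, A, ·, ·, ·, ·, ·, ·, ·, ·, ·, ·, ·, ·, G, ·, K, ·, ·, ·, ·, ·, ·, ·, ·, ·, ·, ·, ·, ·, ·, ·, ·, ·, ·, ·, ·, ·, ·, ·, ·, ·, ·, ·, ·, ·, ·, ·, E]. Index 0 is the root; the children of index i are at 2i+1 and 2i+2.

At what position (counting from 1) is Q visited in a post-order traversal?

Post-order visits the left subtree, then the right subtree, then the node.
At B: go left to S.
  At S: go left to Y.
    At Y: go left to M.
      At M: go left to A.
        A is a leaf — visit A.
      At M: no right child.
      Visit M.
    At Y: go right to R.
      R is a leaf — visit R.
    Visit Y.
  At S: no right child.
  Visit S.
At B: go right to H.
  At H: no left child.
  At H: go right to C.
    At C: go left to Q.
      At Q: no left child.
      At Q: go right to G.
        G is a leaf — visit G.
      Visit Q.
    At C: go right to N.
      At N: no left child.
      At N: go right to K.
        At K: no left child.
        At K: go right to E.
          E is a leaf — visit E.
        Visit K.
      Visit N.
    Visit C.
  Visit H.
Visit B.
Full post-order sequence: A, M, R, Y, S, G, Q, E, K, N, C, H, B.

7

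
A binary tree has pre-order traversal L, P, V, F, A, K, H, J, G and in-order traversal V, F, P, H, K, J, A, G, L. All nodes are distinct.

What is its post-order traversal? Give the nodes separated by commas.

F, V, H, J, K, G, A, P, L

The first element of pre-order is the root; it splits in-order into left and right subtrees.
Root L: left subtree has 8 nodes {V, F, P, H, K, J, A, G}, right has 0 { }.
  Root P: left subtree has 2 nodes {V, F}, right has 5 {H, K, J, A, G}.
    Root V: left subtree has 0 nodes { }, right has 1 {F}.
    Root A: left subtree has 3 nodes {H, K, J}, right has 1 {G}.
      Root K: left subtree has 1 node {H}, right has 1 {J}.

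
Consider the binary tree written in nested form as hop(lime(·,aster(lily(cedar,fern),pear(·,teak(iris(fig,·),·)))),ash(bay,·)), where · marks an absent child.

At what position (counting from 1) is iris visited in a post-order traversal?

Post-order visits the left subtree, then the right subtree, then the node.
At hop: go left to lime.
  At lime: no left child.
  At lime: go right to aster.
    At aster: go left to lily.
      At lily: go left to cedar.
        cedar is a leaf — visit cedar.
      At lily: go right to fern.
        fern is a leaf — visit fern.
      Visit lily.
    At aster: go right to pear.
      At pear: no left child.
      At pear: go right to teak.
        At teak: go left to iris.
          At iris: go left to fig.
            fig is a leaf — visit fig.
          At iris: no right child.
          Visit iris.
        At teak: no right child.
        Visit teak.
      Visit pear.
    Visit aster.
  Visit lime.
At hop: go right to ash.
  At ash: go left to bay.
    bay is a leaf — visit bay.
  At ash: no right child.
  Visit ash.
Visit hop.
Full post-order sequence: cedar, fern, lily, fig, iris, teak, pear, aster, lime, bay, ash, hop.

5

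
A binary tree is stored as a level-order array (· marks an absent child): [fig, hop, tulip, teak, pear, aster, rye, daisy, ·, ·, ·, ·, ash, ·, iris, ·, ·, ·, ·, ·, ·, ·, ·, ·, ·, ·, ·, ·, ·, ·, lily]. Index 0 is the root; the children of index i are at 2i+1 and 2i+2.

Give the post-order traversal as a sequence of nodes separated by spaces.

daisy teak pear hop ash aster lily iris rye tulip fig

Post-order visits the left subtree, then the right subtree, then the node.
At fig: go left to hop.
  At hop: go left to teak.
    At teak: go left to daisy.
      daisy is a leaf — visit daisy.
    At teak: no right child.
    Visit teak.
  At hop: go right to pear.
    pear is a leaf — visit pear.
  Visit hop.
At fig: go right to tulip.
  At tulip: go left to aster.
    At aster: no left child.
    At aster: go right to ash.
      ash is a leaf — visit ash.
    Visit aster.
  At tulip: go right to rye.
    At rye: no left child.
    At rye: go right to iris.
      At iris: no left child.
      At iris: go right to lily.
        lily is a leaf — visit lily.
      Visit iris.
    Visit rye.
  Visit tulip.
Visit fig.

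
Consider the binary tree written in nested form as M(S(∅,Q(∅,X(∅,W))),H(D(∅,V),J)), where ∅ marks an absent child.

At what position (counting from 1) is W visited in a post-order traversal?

1

Post-order visits the left subtree, then the right subtree, then the node.
At M: go left to S.
  At S: no left child.
  At S: go right to Q.
    At Q: no left child.
    At Q: go right to X.
      At X: no left child.
      At X: go right to W.
        W is a leaf — visit W.
      Visit X.
    Visit Q.
  Visit S.
At M: go right to H.
  At H: go left to D.
    At D: no left child.
    At D: go right to V.
      V is a leaf — visit V.
    Visit D.
  At H: go right to J.
    J is a leaf — visit J.
  Visit H.
Visit M.
Full post-order sequence: W, X, Q, S, V, D, J, H, M.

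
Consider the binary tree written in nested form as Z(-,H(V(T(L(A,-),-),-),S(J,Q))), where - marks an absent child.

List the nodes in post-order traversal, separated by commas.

Post-order visits the left subtree, then the right subtree, then the node.
At Z: no left child.
At Z: go right to H.
  At H: go left to V.
    At V: go left to T.
      At T: go left to L.
        At L: go left to A.
          A is a leaf — visit A.
        At L: no right child.
        Visit L.
      At T: no right child.
      Visit T.
    At V: no right child.
    Visit V.
  At H: go right to S.
    At S: go left to J.
      J is a leaf — visit J.
    At S: go right to Q.
      Q is a leaf — visit Q.
    Visit S.
  Visit H.
Visit Z.

A, L, T, V, J, Q, S, H, Z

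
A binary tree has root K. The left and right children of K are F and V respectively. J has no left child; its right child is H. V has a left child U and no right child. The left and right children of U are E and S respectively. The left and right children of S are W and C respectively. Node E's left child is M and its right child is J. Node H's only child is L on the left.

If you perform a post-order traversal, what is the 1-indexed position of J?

Post-order visits the left subtree, then the right subtree, then the node.
At K: go left to F.
  F is a leaf — visit F.
At K: go right to V.
  At V: go left to U.
    At U: go left to E.
      At E: go left to M.
        M is a leaf — visit M.
      At E: go right to J.
        At J: no left child.
        At J: go right to H.
          At H: go left to L.
            L is a leaf — visit L.
          At H: no right child.
          Visit H.
        Visit J.
      Visit E.
    At U: go right to S.
      At S: go left to W.
        W is a leaf — visit W.
      At S: go right to C.
        C is a leaf — visit C.
      Visit S.
    Visit U.
  At V: no right child.
  Visit V.
Visit K.
Full post-order sequence: F, M, L, H, J, E, W, C, S, U, V, K.

5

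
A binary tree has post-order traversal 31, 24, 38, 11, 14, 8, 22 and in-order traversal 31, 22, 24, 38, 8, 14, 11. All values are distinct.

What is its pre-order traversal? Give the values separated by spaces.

The last element of post-order is the root; it splits in-order into left and right subtrees.
Root 22: left subtree has 1 node {31}, right has 5 {24, 38, 8, 14, 11}.
  Root 8: left subtree has 2 nodes {24, 38}, right has 2 {14, 11}.
    Root 38: left subtree has 1 node {24}, right has 0 { }.
    Root 14: left subtree has 0 nodes { }, right has 1 {11}.

22 31 8 38 24 14 11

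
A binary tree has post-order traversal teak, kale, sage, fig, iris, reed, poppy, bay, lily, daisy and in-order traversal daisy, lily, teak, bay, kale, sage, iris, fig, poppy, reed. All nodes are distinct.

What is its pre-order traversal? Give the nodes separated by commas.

daisy, lily, bay, teak, poppy, iris, sage, kale, fig, reed

The last element of post-order is the root; it splits in-order into left and right subtrees.
Root daisy: left subtree has 0 nodes { }, right has 9 {lily, teak, bay, kale, sage, iris, fig, poppy, reed}.
  Root lily: left subtree has 0 nodes { }, right has 8 {teak, bay, kale, sage, iris, fig, poppy, reed}.
    Root bay: left subtree has 1 node {teak}, right has 6 {kale, sage, iris, fig, poppy, reed}.
      Root poppy: left subtree has 4 nodes {kale, sage, iris, fig}, right has 1 {reed}.
        Root iris: left subtree has 2 nodes {kale, sage}, right has 1 {fig}.
          Root sage: left subtree has 1 node {kale}, right has 0 { }.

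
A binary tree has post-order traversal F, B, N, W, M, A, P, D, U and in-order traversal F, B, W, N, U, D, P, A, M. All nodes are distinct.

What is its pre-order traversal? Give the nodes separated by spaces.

The last element of post-order is the root; it splits in-order into left and right subtrees.
Root U: left subtree has 4 nodes {F, B, W, N}, right has 4 {D, P, A, M}.
  Root W: left subtree has 2 nodes {F, B}, right has 1 {N}.
    Root B: left subtree has 1 node {F}, right has 0 { }.
  Root D: left subtree has 0 nodes { }, right has 3 {P, A, M}.
    Root P: left subtree has 0 nodes { }, right has 2 {A, M}.
      Root A: left subtree has 0 nodes { }, right has 1 {M}.

U W B F N D P A M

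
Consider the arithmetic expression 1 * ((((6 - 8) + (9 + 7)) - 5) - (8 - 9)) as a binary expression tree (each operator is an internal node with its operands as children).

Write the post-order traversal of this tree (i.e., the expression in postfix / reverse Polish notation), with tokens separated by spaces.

Post-order on an expression tree gives postfix notation: for each operator, emit left operand, right operand, then the operator.

1 6 8 - 9 7 + + 5 - 8 9 - - *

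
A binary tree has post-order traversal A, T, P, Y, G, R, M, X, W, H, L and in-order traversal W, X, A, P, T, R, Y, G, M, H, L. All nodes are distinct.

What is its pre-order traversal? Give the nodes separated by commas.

L, H, W, X, M, R, P, A, T, G, Y

The last element of post-order is the root; it splits in-order into left and right subtrees.
Root L: left subtree has 10 nodes {W, X, A, P, T, R, Y, G, M, H}, right has 0 { }.
  Root H: left subtree has 9 nodes {W, X, A, P, T, R, Y, G, M}, right has 0 { }.
    Root W: left subtree has 0 nodes { }, right has 8 {X, A, P, T, R, Y, G, M}.
      Root X: left subtree has 0 nodes { }, right has 7 {A, P, T, R, Y, G, M}.
        Root M: left subtree has 6 nodes {A, P, T, R, Y, G}, right has 0 { }.
          Root R: left subtree has 3 nodes {A, P, T}, right has 2 {Y, G}.
            Root P: left subtree has 1 node {A}, right has 1 {T}.
            Root G: left subtree has 1 node {Y}, right has 0 { }.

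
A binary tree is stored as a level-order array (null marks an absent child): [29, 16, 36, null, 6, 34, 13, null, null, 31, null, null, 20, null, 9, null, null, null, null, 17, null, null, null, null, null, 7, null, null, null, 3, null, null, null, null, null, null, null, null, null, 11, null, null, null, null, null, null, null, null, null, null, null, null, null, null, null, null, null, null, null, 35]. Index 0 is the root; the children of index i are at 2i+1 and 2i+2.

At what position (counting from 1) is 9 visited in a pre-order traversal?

Pre-order visits the node, then its left subtree, then its right subtree.
Visit 29.
At 29: go left to 16.
  Visit 16.
  At 16: no left child.
  At 16: go right to 6.
    Visit 6.
    At 6: go left to 31.
      Visit 31.
      At 31: go left to 17.
        Visit 17.
        At 17: go left to 11.
          11 is a leaf — visit 11.
        At 17: no right child.
      At 31: no right child.
    At 6: no right child.
At 29: go right to 36.
  Visit 36.
  At 36: go left to 34.
    Visit 34.
    At 34: no left child.
    At 34: go right to 20.
      Visit 20.
      At 20: go left to 7.
        7 is a leaf — visit 7.
      At 20: no right child.
  At 36: go right to 13.
    Visit 13.
    At 13: no left child.
    At 13: go right to 9.
      Visit 9.
      At 9: go left to 3.
        Visit 3.
        At 3: go left to 35.
          35 is a leaf — visit 35.
        At 3: no right child.
      At 9: no right child.
Full pre-order sequence: 29, 16, 6, 31, 17, 11, 36, 34, 20, 7, 13, 9, 3, 35.

12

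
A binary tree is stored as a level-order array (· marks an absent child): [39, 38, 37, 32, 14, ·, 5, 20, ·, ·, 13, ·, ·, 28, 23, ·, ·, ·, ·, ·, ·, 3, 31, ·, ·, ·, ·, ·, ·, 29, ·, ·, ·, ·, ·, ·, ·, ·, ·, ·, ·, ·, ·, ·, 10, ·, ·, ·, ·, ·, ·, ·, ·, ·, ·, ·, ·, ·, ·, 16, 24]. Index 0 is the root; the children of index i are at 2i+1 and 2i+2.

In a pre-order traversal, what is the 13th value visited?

Pre-order visits the node, then its left subtree, then its right subtree.
Visit 39.
At 39: go left to 38.
  Visit 38.
  At 38: go left to 32.
    Visit 32.
    At 32: go left to 20.
      20 is a leaf — visit 20.
    At 32: no right child.
  At 38: go right to 14.
    Visit 14.
    At 14: no left child.
    At 14: go right to 13.
      Visit 13.
      At 13: go left to 3.
        Visit 3.
        At 3: no left child.
        At 3: go right to 10.
          10 is a leaf — visit 10.
      At 13: go right to 31.
        31 is a leaf — visit 31.
At 39: go right to 37.
  Visit 37.
  At 37: no left child.
  At 37: go right to 5.
    Visit 5.
    At 5: go left to 28.
      28 is a leaf — visit 28.
    At 5: go right to 23.
      Visit 23.
      At 23: go left to 29.
        Visit 29.
        At 29: go left to 16.
          16 is a leaf — visit 16.
        At 29: go right to 24.
          24 is a leaf — visit 24.
      At 23: no right child.
Full pre-order sequence: 39, 38, 32, 20, 14, 13, 3, 10, 31, 37, 5, 28, 23, 29, 16, 24.

23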